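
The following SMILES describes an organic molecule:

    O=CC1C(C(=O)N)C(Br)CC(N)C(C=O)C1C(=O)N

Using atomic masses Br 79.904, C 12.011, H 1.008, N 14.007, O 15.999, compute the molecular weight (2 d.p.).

334.17 g/mol

First, the molecular formula is C11H16BrN3O4 (counting implicit H from valence).
  Br: 1 × 79.904 = 79.904
  C: 11 × 12.011 = 132.121
  H: 16 × 1.008 = 16.128
  N: 3 × 14.007 = 42.021
  O: 4 × 15.999 = 63.996
Sum: 1×79.904 + 11×12.011 + 16×1.008 + 3×14.007 + 4×15.999 = 334.170 → 334.17 g/mol.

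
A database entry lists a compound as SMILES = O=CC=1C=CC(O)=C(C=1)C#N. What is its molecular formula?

Walk through each heavy atom and fill implicit hydrogens from standard valence (C 4, N 3, O 2, S 2, halogen 1):
  atom 1: O, bond orders sum to 2 (valence 2) → 0 H
  atom 2: C, bond orders sum to 3 (valence 4) → 1 H
  atom 3: C, bond orders sum to 4 (valence 4) → 0 H
  atom 4: C, bond orders sum to 3 (valence 4) → 1 H
  atom 5: C, bond orders sum to 3 (valence 4) → 1 H
  atom 6: C, bond orders sum to 4 (valence 4) → 0 H
  atom 7: O, bond orders sum to 1 (valence 2) → 1 H
  atom 8: C, bond orders sum to 4 (valence 4) → 0 H
  atom 9: C, bond orders sum to 3 (valence 4) → 1 H
  atom 10: C, bond orders sum to 4 (valence 4) → 0 H
  atom 11: N, bond orders sum to 3 (valence 3) → 0 H
Totals → C:8, H:5, N:1, O:2.
In Hill order: C8H5NO2.

C8H5NO2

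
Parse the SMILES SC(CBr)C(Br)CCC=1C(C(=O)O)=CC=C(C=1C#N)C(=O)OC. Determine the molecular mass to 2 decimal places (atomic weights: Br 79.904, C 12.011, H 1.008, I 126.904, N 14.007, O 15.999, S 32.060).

465.16 g/mol

First, the molecular formula is C15H15Br2NO4S (counting implicit H from valence).
  Br: 2 × 79.904 = 159.808
  C: 15 × 12.011 = 180.165
  H: 15 × 1.008 = 15.120
  N: 1 × 14.007 = 14.007
  O: 4 × 15.999 = 63.996
  S: 1 × 32.060 = 32.060
Sum: 2×79.904 + 15×12.011 + 15×1.008 + 1×14.007 + 4×15.999 + 1×32.060 = 465.156 → 465.16 g/mol.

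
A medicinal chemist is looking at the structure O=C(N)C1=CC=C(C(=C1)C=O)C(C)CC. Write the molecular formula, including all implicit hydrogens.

Walk through each heavy atom and fill implicit hydrogens from standard valence (C 4, N 3, O 2, S 2, halogen 1):
  atom 1: O, bond orders sum to 2 (valence 2) → 0 H
  atom 2: C, bond orders sum to 4 (valence 4) → 0 H
  atom 3: N, bond orders sum to 1 (valence 3) → 2 H
  atom 4: C, bond orders sum to 4 (valence 4) → 0 H
  atom 5: C, bond orders sum to 3 (valence 4) → 1 H
  atom 6: C, bond orders sum to 3 (valence 4) → 1 H
  atom 7: C, bond orders sum to 4 (valence 4) → 0 H
  atom 8: C, bond orders sum to 4 (valence 4) → 0 H
  atom 9: C, bond orders sum to 3 (valence 4) → 1 H
  atom 10: C, bond orders sum to 3 (valence 4) → 1 H
  atom 11: O, bond orders sum to 2 (valence 2) → 0 H
  atom 12: C, bond orders sum to 3 (valence 4) → 1 H
  atom 13: C, bond orders sum to 1 (valence 4) → 3 H
  atom 14: C, bond orders sum to 2 (valence 4) → 2 H
  atom 15: C, bond orders sum to 1 (valence 4) → 3 H
Totals → C:12, H:15, N:1, O:2.
In Hill order: C12H15NO2.

C12H15NO2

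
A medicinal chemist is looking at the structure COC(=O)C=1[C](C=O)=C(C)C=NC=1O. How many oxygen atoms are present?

4

Scan the SMILES for O atoms (remember two-letter symbols like Cl and Br are single atoms).
Oxygen count: 4.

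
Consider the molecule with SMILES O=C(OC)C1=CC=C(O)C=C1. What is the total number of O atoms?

3

Scan the SMILES for O atoms (remember two-letter symbols like Cl and Br are single atoms).
Oxygen count: 3.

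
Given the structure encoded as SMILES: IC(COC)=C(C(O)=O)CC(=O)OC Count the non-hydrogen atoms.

14

Every atom symbol written in the SMILES (organic subset) is one heavy atom; implicit H are not written.
Heavy atoms by element → C:8, I:1, O:5.
Total: 14.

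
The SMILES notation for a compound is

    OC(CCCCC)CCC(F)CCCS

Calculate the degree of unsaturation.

0

Molecular formula: C12H25FOS.
DoU = (2C + 2 + N − H − X) / 2, where X is the halogen count and O/S are ignored.
    = (2·12 + 2 + 0 − 25 − 1) / 2 = 0 / 2 = 0.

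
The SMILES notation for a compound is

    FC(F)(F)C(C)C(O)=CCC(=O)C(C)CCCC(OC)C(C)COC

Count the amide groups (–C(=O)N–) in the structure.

Scan the SMILES for the amide motif — none present.
Groups that are present: 1 alkene, 2 ether, 1 hydroxyl, 1 ketone.

0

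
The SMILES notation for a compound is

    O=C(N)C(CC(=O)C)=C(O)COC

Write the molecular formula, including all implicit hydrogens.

Walk through each heavy atom and fill implicit hydrogens from standard valence (C 4, N 3, O 2, S 2, halogen 1):
  atom 1: O, bond orders sum to 2 (valence 2) → 0 H
  atom 2: C, bond orders sum to 4 (valence 4) → 0 H
  atom 3: N, bond orders sum to 1 (valence 3) → 2 H
  atom 4: C, bond orders sum to 4 (valence 4) → 0 H
  atom 5: C, bond orders sum to 2 (valence 4) → 2 H
  atom 6: C, bond orders sum to 4 (valence 4) → 0 H
  atom 7: O, bond orders sum to 2 (valence 2) → 0 H
  atom 8: C, bond orders sum to 1 (valence 4) → 3 H
  atom 9: C, bond orders sum to 4 (valence 4) → 0 H
  atom 10: O, bond orders sum to 1 (valence 2) → 1 H
  atom 11: C, bond orders sum to 2 (valence 4) → 2 H
  atom 12: O, bond orders sum to 2 (valence 2) → 0 H
  atom 13: C, bond orders sum to 1 (valence 4) → 3 H
Totals → C:8, H:13, N:1, O:4.
In Hill order: C8H13NO4.

C8H13NO4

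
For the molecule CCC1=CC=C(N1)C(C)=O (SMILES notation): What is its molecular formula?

C8H11NO

Walk through each heavy atom and fill implicit hydrogens from standard valence (C 4, N 3, O 2, S 2, halogen 1):
  atom 1: C, bond orders sum to 1 (valence 4) → 3 H
  atom 2: C, bond orders sum to 2 (valence 4) → 2 H
  atom 3: C, bond orders sum to 4 (valence 4) → 0 H
  atom 4: C, bond orders sum to 3 (valence 4) → 1 H
  atom 5: C, bond orders sum to 3 (valence 4) → 1 H
  atom 6: C, bond orders sum to 4 (valence 4) → 0 H
  atom 7: N, bond orders sum to 2 (valence 3) → 1 H
  atom 8: C, bond orders sum to 4 (valence 4) → 0 H
  atom 9: C, bond orders sum to 1 (valence 4) → 3 H
  atom 10: O, bond orders sum to 2 (valence 2) → 0 H
Totals → C:8, H:11, N:1, O:1.
In Hill order: C8H11NO.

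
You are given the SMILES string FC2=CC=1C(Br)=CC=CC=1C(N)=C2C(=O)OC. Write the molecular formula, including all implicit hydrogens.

C12H9BrFNO2

Walk through each heavy atom and fill implicit hydrogens from standard valence (C 4, N 3, O 2, S 2, halogen 1):
  atom 1: F (halogen, monovalent) → 0 H
  atom 2: C, bond orders sum to 4 (valence 4) → 0 H
  atom 3: C, bond orders sum to 3 (valence 4) → 1 H
  atom 4: C, bond orders sum to 4 (valence 4) → 0 H
  atom 5: C, bond orders sum to 4 (valence 4) → 0 H
  atom 6: Br (halogen, monovalent) → 0 H
  atom 7: C, bond orders sum to 3 (valence 4) → 1 H
  atom 8: C, bond orders sum to 3 (valence 4) → 1 H
  atom 9: C, bond orders sum to 3 (valence 4) → 1 H
  atom 10: C, bond orders sum to 4 (valence 4) → 0 H
  atom 11: C, bond orders sum to 4 (valence 4) → 0 H
  atom 12: N, bond orders sum to 1 (valence 3) → 2 H
  atom 13: C, bond orders sum to 4 (valence 4) → 0 H
  atom 14: C, bond orders sum to 4 (valence 4) → 0 H
  atom 15: O, bond orders sum to 2 (valence 2) → 0 H
  atom 16: O, bond orders sum to 2 (valence 2) → 0 H
  atom 17: C, bond orders sum to 1 (valence 4) → 3 H
Totals → C:12, H:9, Br:1, F:1, N:1, O:2.
In Hill order: C12H9BrFNO2.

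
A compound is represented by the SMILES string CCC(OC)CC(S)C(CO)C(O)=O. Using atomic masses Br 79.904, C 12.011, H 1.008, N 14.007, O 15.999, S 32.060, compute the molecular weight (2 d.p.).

222.30 g/mol

First, the molecular formula is C9H18O4S (counting implicit H from valence).
  C: 9 × 12.011 = 108.099
  H: 18 × 1.008 = 18.144
  O: 4 × 15.999 = 63.996
  S: 1 × 32.060 = 32.060
Sum: 9×12.011 + 18×1.008 + 4×15.999 + 1×32.060 = 222.299 → 222.30 g/mol.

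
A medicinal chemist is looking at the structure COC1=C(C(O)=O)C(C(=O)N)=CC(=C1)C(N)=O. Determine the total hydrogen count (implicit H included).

10

Walk through each heavy atom and fill implicit hydrogens from standard valence (C 4, N 3, O 2, S 2, halogen 1):
  atom 1: C, bond orders sum to 1 (valence 4) → 3 H
  atom 2: O, bond orders sum to 2 (valence 2) → 0 H
  atom 3: C, bond orders sum to 4 (valence 4) → 0 H
  atom 4: C, bond orders sum to 4 (valence 4) → 0 H
  atom 5: C, bond orders sum to 4 (valence 4) → 0 H
  atom 6: O, bond orders sum to 1 (valence 2) → 1 H
  atom 7: O, bond orders sum to 2 (valence 2) → 0 H
  atom 8: C, bond orders sum to 4 (valence 4) → 0 H
  atom 9: C, bond orders sum to 4 (valence 4) → 0 H
  atom 10: O, bond orders sum to 2 (valence 2) → 0 H
  atom 11: N, bond orders sum to 1 (valence 3) → 2 H
  atom 12: C, bond orders sum to 3 (valence 4) → 1 H
  atom 13: C, bond orders sum to 4 (valence 4) → 0 H
  atom 14: C, bond orders sum to 3 (valence 4) → 1 H
  atom 15: C, bond orders sum to 4 (valence 4) → 0 H
  atom 16: N, bond orders sum to 1 (valence 3) → 2 H
  atom 17: O, bond orders sum to 2 (valence 2) → 0 H
Total hydrogens: 10.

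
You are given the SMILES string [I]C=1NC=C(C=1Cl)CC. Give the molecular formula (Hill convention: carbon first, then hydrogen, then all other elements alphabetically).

C6H7ClIN

Walk through each heavy atom and fill implicit hydrogens from standard valence (C 4, N 3, O 2, S 2, halogen 1):
  atom 1: I with explicit H count 0
  atom 2: C, bond orders sum to 4 (valence 4) → 0 H
  atom 3: N, bond orders sum to 2 (valence 3) → 1 H
  atom 4: C, bond orders sum to 3 (valence 4) → 1 H
  atom 5: C, bond orders sum to 4 (valence 4) → 0 H
  atom 6: C, bond orders sum to 4 (valence 4) → 0 H
  atom 7: Cl (halogen, monovalent) → 0 H
  atom 8: C, bond orders sum to 2 (valence 4) → 2 H
  atom 9: C, bond orders sum to 1 (valence 4) → 3 H
Totals → C:6, H:7, Cl:1, I:1, N:1.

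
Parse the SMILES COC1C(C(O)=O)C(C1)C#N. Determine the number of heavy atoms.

Every atom symbol written in the SMILES (organic subset) is one heavy atom; implicit H are not written.
Heavy atoms by element → C:7, N:1, O:3.
Total: 11.

11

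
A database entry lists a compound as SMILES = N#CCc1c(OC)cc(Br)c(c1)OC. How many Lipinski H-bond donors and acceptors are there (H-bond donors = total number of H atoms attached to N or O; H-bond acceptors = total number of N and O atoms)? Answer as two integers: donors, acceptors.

0, 3

Donors: find every N or O and count the H atoms it carries.
  atom 1 (N): bond orders sum to 3 → 0 H
  atom 6 (O): bond orders sum to 2 → 0 H
  atom 13 (O): bond orders sum to 2 → 0 H
Lipinski HBD = 0.
Acceptors: N atoms = 1, O atoms = 2 → HBA = 3.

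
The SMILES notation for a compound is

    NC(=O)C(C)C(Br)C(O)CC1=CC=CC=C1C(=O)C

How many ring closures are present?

1

In SMILES, each pair of matching ring-closure digits denotes one ring-closing bond; the number of such bonds equals the number of independent rings.
Ring-closure bonds here: 1.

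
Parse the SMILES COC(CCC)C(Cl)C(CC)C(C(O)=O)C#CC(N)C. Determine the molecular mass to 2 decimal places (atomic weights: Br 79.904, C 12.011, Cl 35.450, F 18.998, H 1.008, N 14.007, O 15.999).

303.83 g/mol

First, the molecular formula is C15H26ClNO3 (counting implicit H from valence).
  C: 15 × 12.011 = 180.165
  Cl: 1 × 35.450 = 35.450
  H: 26 × 1.008 = 26.208
  N: 1 × 14.007 = 14.007
  O: 3 × 15.999 = 47.997
Sum: 15×12.011 + 1×35.450 + 26×1.008 + 1×14.007 + 3×15.999 = 303.827 → 303.83 g/mol.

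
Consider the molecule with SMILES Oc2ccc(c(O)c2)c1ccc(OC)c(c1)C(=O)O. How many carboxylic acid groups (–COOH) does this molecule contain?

1

The carboxylic acid motif appears at heavy-atom position 17 in the SMILES.
Other groups present: 1 ether, 2 hydroxyl.
Carboxylic acid count: 1.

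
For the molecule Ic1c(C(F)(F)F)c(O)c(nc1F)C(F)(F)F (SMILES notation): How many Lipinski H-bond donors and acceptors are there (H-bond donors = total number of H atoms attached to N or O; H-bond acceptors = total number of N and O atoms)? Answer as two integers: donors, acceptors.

Donors: find every N or O and count the H atoms it carries.
  atom 9 (O): bond orders sum to 1 → 1 H
  atom 11 (N): bond orders sum to 3 → 0 H
Lipinski HBD = 1.
Acceptors: N atoms = 1, O atoms = 1 → HBA = 2.

1, 2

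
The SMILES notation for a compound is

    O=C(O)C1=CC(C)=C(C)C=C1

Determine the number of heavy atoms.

11

Every atom symbol written in the SMILES (organic subset) is one heavy atom; implicit H are not written.
Heavy atoms by element → C:9, O:2.
Total: 11.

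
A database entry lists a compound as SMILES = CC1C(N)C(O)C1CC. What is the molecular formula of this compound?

Walk through each heavy atom and fill implicit hydrogens from standard valence (C 4, N 3, O 2, S 2, halogen 1):
  atom 1: C, bond orders sum to 1 (valence 4) → 3 H
  atom 2: C, bond orders sum to 3 (valence 4) → 1 H
  atom 3: C, bond orders sum to 3 (valence 4) → 1 H
  atom 4: N, bond orders sum to 1 (valence 3) → 2 H
  atom 5: C, bond orders sum to 3 (valence 4) → 1 H
  atom 6: O, bond orders sum to 1 (valence 2) → 1 H
  atom 7: C, bond orders sum to 3 (valence 4) → 1 H
  atom 8: C, bond orders sum to 2 (valence 4) → 2 H
  atom 9: C, bond orders sum to 1 (valence 4) → 3 H
Totals → C:7, H:15, N:1, O:1.
In Hill order: C7H15NO.

C7H15NO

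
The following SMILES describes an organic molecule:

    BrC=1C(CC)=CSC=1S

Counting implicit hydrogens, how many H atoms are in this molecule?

7

Walk through each heavy atom and fill implicit hydrogens from standard valence (C 4, N 3, O 2, S 2, halogen 1):
  atom 1: Br (halogen, monovalent) → 0 H
  atom 2: C, bond orders sum to 4 (valence 4) → 0 H
  atom 3: C, bond orders sum to 4 (valence 4) → 0 H
  atom 4: C, bond orders sum to 2 (valence 4) → 2 H
  atom 5: C, bond orders sum to 1 (valence 4) → 3 H
  atom 6: C, bond orders sum to 3 (valence 4) → 1 H
  atom 7: S, bond orders sum to 2 (valence 2) → 0 H
  atom 8: C, bond orders sum to 4 (valence 4) → 0 H
  atom 9: S, bond orders sum to 1 (valence 2) → 1 H
Total hydrogens: 7.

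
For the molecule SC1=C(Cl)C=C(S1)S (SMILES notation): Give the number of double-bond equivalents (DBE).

Degree of unsaturation = (number of rings) + (number of π bonds).
Ring closures in the SMILES: 1.
π bonds: 2 double bonds (each 1 DoU) → 2 DoU from unsaturation.
Total DoU = 1 + 2 = 3.

3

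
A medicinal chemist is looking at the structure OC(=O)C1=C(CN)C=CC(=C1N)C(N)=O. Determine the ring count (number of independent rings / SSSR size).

1

In SMILES, each pair of matching ring-closure digits denotes one ring-closing bond; the number of such bonds equals the number of independent rings.
Ring-closure bonds here: 1.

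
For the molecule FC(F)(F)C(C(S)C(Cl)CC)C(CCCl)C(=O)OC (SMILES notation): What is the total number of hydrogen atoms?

17

Walk through each heavy atom and fill implicit hydrogens from standard valence (C 4, N 3, O 2, S 2, halogen 1):
  atom 1: F (halogen, monovalent) → 0 H
  atom 2: C, bond orders sum to 4 (valence 4) → 0 H
  atom 3: F (halogen, monovalent) → 0 H
  atom 4: F (halogen, monovalent) → 0 H
  atom 5: C, bond orders sum to 3 (valence 4) → 1 H
  atom 6: C, bond orders sum to 3 (valence 4) → 1 H
  atom 7: S, bond orders sum to 1 (valence 2) → 1 H
  atom 8: C, bond orders sum to 3 (valence 4) → 1 H
  atom 9: Cl (halogen, monovalent) → 0 H
  atom 10: C, bond orders sum to 2 (valence 4) → 2 H
  atom 11: C, bond orders sum to 1 (valence 4) → 3 H
  atom 12: C, bond orders sum to 3 (valence 4) → 1 H
  atom 13: C, bond orders sum to 2 (valence 4) → 2 H
  atom 14: C, bond orders sum to 2 (valence 4) → 2 H
  atom 15: Cl (halogen, monovalent) → 0 H
  atom 16: C, bond orders sum to 4 (valence 4) → 0 H
  atom 17: O, bond orders sum to 2 (valence 2) → 0 H
  atom 18: O, bond orders sum to 2 (valence 2) → 0 H
  atom 19: C, bond orders sum to 1 (valence 4) → 3 H
Total hydrogens: 17.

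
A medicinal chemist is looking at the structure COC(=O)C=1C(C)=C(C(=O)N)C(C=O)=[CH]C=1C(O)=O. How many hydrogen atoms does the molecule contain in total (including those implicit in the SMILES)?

11

Walk through each heavy atom and fill implicit hydrogens from standard valence (C 4, N 3, O 2, S 2, halogen 1):
  atom 1: C, bond orders sum to 1 (valence 4) → 3 H
  atom 2: O, bond orders sum to 2 (valence 2) → 0 H
  atom 3: C, bond orders sum to 4 (valence 4) → 0 H
  atom 4: O, bond orders sum to 2 (valence 2) → 0 H
  atom 5: C, bond orders sum to 4 (valence 4) → 0 H
  atom 6: C, bond orders sum to 4 (valence 4) → 0 H
  atom 7: C, bond orders sum to 1 (valence 4) → 3 H
  atom 8: C, bond orders sum to 4 (valence 4) → 0 H
  atom 9: C, bond orders sum to 4 (valence 4) → 0 H
  atom 10: O, bond orders sum to 2 (valence 2) → 0 H
  atom 11: N, bond orders sum to 1 (valence 3) → 2 H
  atom 12: C, bond orders sum to 4 (valence 4) → 0 H
  atom 13: C, bond orders sum to 3 (valence 4) → 1 H
  atom 14: O, bond orders sum to 2 (valence 2) → 0 H
  atom 15: C with explicit H count 1
  atom 16: C, bond orders sum to 4 (valence 4) → 0 H
  atom 17: C, bond orders sum to 4 (valence 4) → 0 H
  atom 18: O, bond orders sum to 1 (valence 2) → 1 H
  atom 19: O, bond orders sum to 2 (valence 2) → 0 H
Total hydrogens: 11.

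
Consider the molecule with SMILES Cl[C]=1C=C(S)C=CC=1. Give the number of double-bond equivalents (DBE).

Molecular formula: C6H5ClS.
DoU = (2C + 2 + N − H − X) / 2, where X is the halogen count and O/S are ignored.
    = (2·6 + 2 + 0 − 5 − 1) / 2 = 8 / 2 = 4.

4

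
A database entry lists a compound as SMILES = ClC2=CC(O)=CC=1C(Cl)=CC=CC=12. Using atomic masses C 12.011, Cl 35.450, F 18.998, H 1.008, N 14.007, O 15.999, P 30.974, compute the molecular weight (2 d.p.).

213.06 g/mol

First, the molecular formula is C10H6Cl2O (counting implicit H from valence).
  C: 10 × 12.011 = 120.110
  Cl: 2 × 35.450 = 70.900
  H: 6 × 1.008 = 6.048
  O: 1 × 15.999 = 15.999
Sum: 10×12.011 + 2×35.450 + 6×1.008 + 1×15.999 = 213.057 → 213.06 g/mol.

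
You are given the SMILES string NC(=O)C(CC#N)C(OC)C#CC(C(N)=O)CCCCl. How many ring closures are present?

0

In SMILES, each pair of matching ring-closure digits denotes one ring-closing bond; the number of such bonds equals the number of independent rings.
Ring-closure bonds here: 0.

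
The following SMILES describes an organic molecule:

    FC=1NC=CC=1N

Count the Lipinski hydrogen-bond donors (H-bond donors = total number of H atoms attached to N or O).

Donors: find every N or O and count the H atoms it carries.
  atom 3 (N): bond orders sum to 2 → 1 H
  atom 7 (N): bond orders sum to 1 → 2 H
Lipinski HBD = 3.

3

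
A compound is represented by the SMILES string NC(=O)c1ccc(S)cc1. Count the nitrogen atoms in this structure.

Scan the SMILES for N atoms (remember two-letter symbols like Cl and Br are single atoms).
Nitrogen count: 1.

1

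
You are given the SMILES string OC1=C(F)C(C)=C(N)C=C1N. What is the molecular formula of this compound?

Walk through each heavy atom and fill implicit hydrogens from standard valence (C 4, N 3, O 2, S 2, halogen 1):
  atom 1: O, bond orders sum to 1 (valence 2) → 1 H
  atom 2: C, bond orders sum to 4 (valence 4) → 0 H
  atom 3: C, bond orders sum to 4 (valence 4) → 0 H
  atom 4: F (halogen, monovalent) → 0 H
  atom 5: C, bond orders sum to 4 (valence 4) → 0 H
  atom 6: C, bond orders sum to 1 (valence 4) → 3 H
  atom 7: C, bond orders sum to 4 (valence 4) → 0 H
  atom 8: N, bond orders sum to 1 (valence 3) → 2 H
  atom 9: C, bond orders sum to 3 (valence 4) → 1 H
  atom 10: C, bond orders sum to 4 (valence 4) → 0 H
  atom 11: N, bond orders sum to 1 (valence 3) → 2 H
Totals → C:7, H:9, F:1, N:2, O:1.

C7H9FN2O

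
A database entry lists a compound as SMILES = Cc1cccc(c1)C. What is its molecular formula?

C8H10

Walk through each heavy atom and fill implicit hydrogens from standard valence (C 4, N 3, O 2, S 2, halogen 1); for lowercase aromatic atoms, an aromatic c carries 1 H when it has two neighbours and 0 H with three, and aromatic n carries 0 H:
  atom 1: C, bond orders sum to 1 (valence 4) → 3 H
  atom 2: aromatic c, 3 neighbours → 0 H
  atom 3: aromatic c, 2 neighbours → 1 H
  atom 4: aromatic c, 2 neighbours → 1 H
  atom 5: aromatic c, 2 neighbours → 1 H
  atom 6: aromatic c, 3 neighbours → 0 H
  atom 7: aromatic c, 2 neighbours → 1 H
  atom 8: C, bond orders sum to 1 (valence 4) → 3 H
Totals → C:8, H:10.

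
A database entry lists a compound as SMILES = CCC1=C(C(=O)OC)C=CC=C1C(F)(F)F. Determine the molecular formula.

C11H11F3O2

Walk through each heavy atom and fill implicit hydrogens from standard valence (C 4, N 3, O 2, S 2, halogen 1):
  atom 1: C, bond orders sum to 1 (valence 4) → 3 H
  atom 2: C, bond orders sum to 2 (valence 4) → 2 H
  atom 3: C, bond orders sum to 4 (valence 4) → 0 H
  atom 4: C, bond orders sum to 4 (valence 4) → 0 H
  atom 5: C, bond orders sum to 4 (valence 4) → 0 H
  atom 6: O, bond orders sum to 2 (valence 2) → 0 H
  atom 7: O, bond orders sum to 2 (valence 2) → 0 H
  atom 8: C, bond orders sum to 1 (valence 4) → 3 H
  atom 9: C, bond orders sum to 3 (valence 4) → 1 H
  atom 10: C, bond orders sum to 3 (valence 4) → 1 H
  atom 11: C, bond orders sum to 3 (valence 4) → 1 H
  atom 12: C, bond orders sum to 4 (valence 4) → 0 H
  atom 13: C, bond orders sum to 4 (valence 4) → 0 H
  atom 14: F (halogen, monovalent) → 0 H
  atom 15: F (halogen, monovalent) → 0 H
  atom 16: F (halogen, monovalent) → 0 H
Totals → C:11, H:11, F:3, O:2.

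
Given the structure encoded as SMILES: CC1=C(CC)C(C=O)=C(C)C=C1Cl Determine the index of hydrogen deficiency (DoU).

5

Degree of unsaturation = (number of rings) + (number of π bonds).
Ring closures in the SMILES: 1.
π bonds: 4 double bonds (each 1 DoU) → 4 DoU from unsaturation.
Total DoU = 1 + 4 = 5.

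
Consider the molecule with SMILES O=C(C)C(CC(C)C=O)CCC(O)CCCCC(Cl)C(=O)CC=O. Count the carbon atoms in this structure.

Count every carbon token in the SMILES (each C, including those in ring-closure positions and inside branches).
Carbon count: 18.

18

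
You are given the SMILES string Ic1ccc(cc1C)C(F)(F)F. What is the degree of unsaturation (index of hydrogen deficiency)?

4

Molecular formula: C8H6F3I.
DoU = (2C + 2 + N − H − X) / 2, where X is the halogen count and O/S are ignored.
    = (2·8 + 2 + 0 − 6 − 4) / 2 = 8 / 2 = 4.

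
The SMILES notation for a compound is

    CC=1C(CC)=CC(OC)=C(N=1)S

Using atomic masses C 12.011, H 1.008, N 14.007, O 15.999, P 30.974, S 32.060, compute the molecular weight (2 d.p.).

183.27 g/mol

First, the molecular formula is C9H13NOS (counting implicit H from valence).
  C: 9 × 12.011 = 108.099
  H: 13 × 1.008 = 13.104
  N: 1 × 14.007 = 14.007
  O: 1 × 15.999 = 15.999
  S: 1 × 32.060 = 32.060
Sum: 9×12.011 + 13×1.008 + 1×14.007 + 1×15.999 + 1×32.060 = 183.269 → 183.27 g/mol.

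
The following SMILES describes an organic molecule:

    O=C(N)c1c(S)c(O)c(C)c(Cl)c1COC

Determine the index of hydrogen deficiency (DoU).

Molecular formula: C10H12ClNO3S.
DoU = (2C + 2 + N − H − X) / 2, where X is the halogen count and O/S are ignored.
    = (2·10 + 2 + 1 − 12 − 1) / 2 = 10 / 2 = 5.

5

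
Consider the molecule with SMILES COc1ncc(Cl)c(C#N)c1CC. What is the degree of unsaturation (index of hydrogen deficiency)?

Molecular formula: C9H9ClN2O.
DoU = (2C + 2 + N − H − X) / 2, where X is the halogen count and O/S are ignored.
    = (2·9 + 2 + 2 − 9 − 1) / 2 = 12 / 2 = 6.

6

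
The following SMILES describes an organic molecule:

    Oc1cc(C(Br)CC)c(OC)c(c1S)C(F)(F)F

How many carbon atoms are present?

Count every carbon token in the SMILES (each C, including those in ring-closure positions and inside branches).
Carbon count: 11.

11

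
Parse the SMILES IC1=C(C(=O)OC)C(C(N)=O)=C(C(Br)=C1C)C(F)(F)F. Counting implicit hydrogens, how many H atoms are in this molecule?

Walk through each heavy atom and fill implicit hydrogens from standard valence (C 4, N 3, O 2, S 2, halogen 1):
  atom 1: I (halogen, monovalent) → 0 H
  atom 2: C, bond orders sum to 4 (valence 4) → 0 H
  atom 3: C, bond orders sum to 4 (valence 4) → 0 H
  atom 4: C, bond orders sum to 4 (valence 4) → 0 H
  atom 5: O, bond orders sum to 2 (valence 2) → 0 H
  atom 6: O, bond orders sum to 2 (valence 2) → 0 H
  atom 7: C, bond orders sum to 1 (valence 4) → 3 H
  atom 8: C, bond orders sum to 4 (valence 4) → 0 H
  atom 9: C, bond orders sum to 4 (valence 4) → 0 H
  atom 10: N, bond orders sum to 1 (valence 3) → 2 H
  atom 11: O, bond orders sum to 2 (valence 2) → 0 H
  atom 12: C, bond orders sum to 4 (valence 4) → 0 H
  atom 13: C, bond orders sum to 4 (valence 4) → 0 H
  atom 14: Br (halogen, monovalent) → 0 H
  atom 15: C, bond orders sum to 4 (valence 4) → 0 H
  atom 16: C, bond orders sum to 1 (valence 4) → 3 H
  atom 17: C, bond orders sum to 4 (valence 4) → 0 H
  atom 18: F (halogen, monovalent) → 0 H
  atom 19: F (halogen, monovalent) → 0 H
  atom 20: F (halogen, monovalent) → 0 H
Total hydrogens: 8.

8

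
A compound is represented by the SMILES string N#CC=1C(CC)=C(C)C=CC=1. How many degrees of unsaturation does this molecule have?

6

Degree of unsaturation = (number of rings) + (number of π bonds).
Ring closures in the SMILES: 1.
π bonds: 3 double bonds (each 1 DoU), 1 triple bond (each 2 DoU) → 5 DoU from unsaturation.
Total DoU = 1 + 5 = 6.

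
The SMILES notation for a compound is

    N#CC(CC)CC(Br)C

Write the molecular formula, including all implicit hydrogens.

Walk through each heavy atom and fill implicit hydrogens from standard valence (C 4, N 3, O 2, S 2, halogen 1):
  atom 1: N, bond orders sum to 3 (valence 3) → 0 H
  atom 2: C, bond orders sum to 4 (valence 4) → 0 H
  atom 3: C, bond orders sum to 3 (valence 4) → 1 H
  atom 4: C, bond orders sum to 2 (valence 4) → 2 H
  atom 5: C, bond orders sum to 1 (valence 4) → 3 H
  atom 6: C, bond orders sum to 2 (valence 4) → 2 H
  atom 7: C, bond orders sum to 3 (valence 4) → 1 H
  atom 8: Br (halogen, monovalent) → 0 H
  atom 9: C, bond orders sum to 1 (valence 4) → 3 H
Totals → C:7, H:12, Br:1, N:1.
In Hill order: C7H12BrN.

C7H12BrN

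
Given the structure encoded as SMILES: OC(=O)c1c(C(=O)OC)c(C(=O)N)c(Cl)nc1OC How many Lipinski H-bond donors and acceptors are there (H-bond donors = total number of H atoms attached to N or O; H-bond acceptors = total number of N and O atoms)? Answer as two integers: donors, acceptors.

3, 8

Donors: find every N or O and count the H atoms it carries.
  atom 1 (O): bond orders sum to 1 → 1 H
  atom 3 (O): bond orders sum to 2 → 0 H
  atom 7 (O): bond orders sum to 2 → 0 H
  atom 8 (O): bond orders sum to 2 → 0 H
  atom 12 (O): bond orders sum to 2 → 0 H
  atom 13 (N): bond orders sum to 1 → 2 H
  atom 16 (N): bond orders sum to 3 → 0 H
  atom 18 (O): bond orders sum to 2 → 0 H
Lipinski HBD = 3.
Acceptors: N atoms = 2, O atoms = 6 → HBA = 8.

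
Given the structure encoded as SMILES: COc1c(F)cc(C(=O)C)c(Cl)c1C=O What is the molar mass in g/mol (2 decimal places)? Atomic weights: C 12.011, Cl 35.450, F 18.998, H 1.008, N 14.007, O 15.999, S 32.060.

First, the molecular formula is C10H8ClFO3 (counting implicit H from valence).
  C: 10 × 12.011 = 120.110
  Cl: 1 × 35.450 = 35.450
  F: 1 × 18.998 = 18.998
  H: 8 × 1.008 = 8.064
  O: 3 × 15.999 = 47.997
Sum: 10×12.011 + 1×35.450 + 1×18.998 + 8×1.008 + 3×15.999 = 230.619 → 230.62 g/mol.

230.62 g/mol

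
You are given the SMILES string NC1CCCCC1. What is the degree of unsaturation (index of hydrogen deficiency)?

Degree of unsaturation = (number of rings) + (number of π bonds).
Ring closures in the SMILES: 1.
π bonds: none → 0 DoU from unsaturation.
Total DoU = 1 + 0 = 1.

1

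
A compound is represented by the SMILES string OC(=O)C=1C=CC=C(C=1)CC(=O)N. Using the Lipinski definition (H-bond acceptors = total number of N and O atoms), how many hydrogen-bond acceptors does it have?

4

N atoms: 1; O atoms: 3.
Lipinski HBA = 1 + 3 = 4.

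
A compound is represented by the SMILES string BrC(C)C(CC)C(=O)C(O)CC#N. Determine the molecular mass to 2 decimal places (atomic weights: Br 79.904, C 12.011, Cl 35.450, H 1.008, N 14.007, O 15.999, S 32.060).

First, the molecular formula is C9H14BrNO2 (counting implicit H from valence).
  Br: 1 × 79.904 = 79.904
  C: 9 × 12.011 = 108.099
  H: 14 × 1.008 = 14.112
  N: 1 × 14.007 = 14.007
  O: 2 × 15.999 = 31.998
Sum: 1×79.904 + 9×12.011 + 14×1.008 + 1×14.007 + 2×15.999 = 248.120 → 248.12 g/mol.

248.12 g/mol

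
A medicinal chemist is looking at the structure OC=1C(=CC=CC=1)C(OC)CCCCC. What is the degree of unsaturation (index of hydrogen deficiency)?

Molecular formula: C13H20O2.
DoU = (2C + 2 + N − H − X) / 2, where X is the halogen count and O/S are ignored.
    = (2·13 + 2 + 0 − 20 − 0) / 2 = 8 / 2 = 4.

4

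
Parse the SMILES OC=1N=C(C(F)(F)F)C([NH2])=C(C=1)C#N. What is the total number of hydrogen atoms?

Walk through each heavy atom and fill implicit hydrogens from standard valence (C 4, N 3, O 2, S 2, halogen 1):
  atom 1: O, bond orders sum to 1 (valence 2) → 1 H
  atom 2: C, bond orders sum to 4 (valence 4) → 0 H
  atom 3: N, bond orders sum to 3 (valence 3) → 0 H
  atom 4: C, bond orders sum to 4 (valence 4) → 0 H
  atom 5: C, bond orders sum to 4 (valence 4) → 0 H
  atom 6: F (halogen, monovalent) → 0 H
  atom 7: F (halogen, monovalent) → 0 H
  atom 8: F (halogen, monovalent) → 0 H
  atom 9: C, bond orders sum to 4 (valence 4) → 0 H
  atom 10: N with explicit H count 2
  atom 11: C, bond orders sum to 4 (valence 4) → 0 H
  atom 12: C, bond orders sum to 3 (valence 4) → 1 H
  atom 13: C, bond orders sum to 4 (valence 4) → 0 H
  atom 14: N, bond orders sum to 3 (valence 3) → 0 H
Total hydrogens: 4.

4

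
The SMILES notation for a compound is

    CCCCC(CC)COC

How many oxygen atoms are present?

1

Scan the SMILES for O atoms (remember two-letter symbols like Cl and Br are single atoms).
Oxygen count: 1.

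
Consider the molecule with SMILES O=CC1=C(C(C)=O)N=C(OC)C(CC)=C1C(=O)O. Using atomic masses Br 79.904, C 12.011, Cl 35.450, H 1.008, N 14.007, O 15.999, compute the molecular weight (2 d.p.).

First, the molecular formula is C12H13NO5 (counting implicit H from valence).
  C: 12 × 12.011 = 144.132
  H: 13 × 1.008 = 13.104
  N: 1 × 14.007 = 14.007
  O: 5 × 15.999 = 79.995
Sum: 12×12.011 + 13×1.008 + 1×14.007 + 5×15.999 = 251.238 → 251.24 g/mol.

251.24 g/mol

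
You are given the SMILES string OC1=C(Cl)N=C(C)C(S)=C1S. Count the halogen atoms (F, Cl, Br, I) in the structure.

Halogen atoms appear at heavy-atom position 4 (1×Cl).
Other groups present: 1 hydroxyl, 2 thiol.
Halogen count: 1.

1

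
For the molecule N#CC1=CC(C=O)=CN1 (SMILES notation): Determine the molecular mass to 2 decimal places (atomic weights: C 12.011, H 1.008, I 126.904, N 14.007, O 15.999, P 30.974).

First, the molecular formula is C6H4N2O (counting implicit H from valence).
  C: 6 × 12.011 = 72.066
  H: 4 × 1.008 = 4.032
  N: 2 × 14.007 = 28.014
  O: 1 × 15.999 = 15.999
Sum: 6×12.011 + 4×1.008 + 2×14.007 + 1×15.999 = 120.111 → 120.11 g/mol.

120.11 g/mol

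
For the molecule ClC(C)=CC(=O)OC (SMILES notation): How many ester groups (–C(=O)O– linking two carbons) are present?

The ester motif appears at heavy-atom position 5 in the SMILES.
Other groups present: 1 alkene.
Ester count: 1.

1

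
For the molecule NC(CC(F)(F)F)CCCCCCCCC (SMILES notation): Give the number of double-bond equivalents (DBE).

0

Degree of unsaturation = (number of rings) + (number of π bonds).
Ring closures in the SMILES: 0.
π bonds: none → 0 DoU from unsaturation.
Total DoU = 0 + 0 = 0.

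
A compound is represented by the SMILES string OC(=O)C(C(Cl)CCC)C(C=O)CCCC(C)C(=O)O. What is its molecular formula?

C14H23ClO5

Walk through each heavy atom and fill implicit hydrogens from standard valence (C 4, N 3, O 2, S 2, halogen 1):
  atom 1: O, bond orders sum to 1 (valence 2) → 1 H
  atom 2: C, bond orders sum to 4 (valence 4) → 0 H
  atom 3: O, bond orders sum to 2 (valence 2) → 0 H
  atom 4: C, bond orders sum to 3 (valence 4) → 1 H
  atom 5: C, bond orders sum to 3 (valence 4) → 1 H
  atom 6: Cl (halogen, monovalent) → 0 H
  atom 7: C, bond orders sum to 2 (valence 4) → 2 H
  atom 8: C, bond orders sum to 2 (valence 4) → 2 H
  atom 9: C, bond orders sum to 1 (valence 4) → 3 H
  atom 10: C, bond orders sum to 3 (valence 4) → 1 H
  atom 11: C, bond orders sum to 3 (valence 4) → 1 H
  atom 12: O, bond orders sum to 2 (valence 2) → 0 H
  atom 13: C, bond orders sum to 2 (valence 4) → 2 H
  atom 14: C, bond orders sum to 2 (valence 4) → 2 H
  atom 15: C, bond orders sum to 2 (valence 4) → 2 H
  atom 16: C, bond orders sum to 3 (valence 4) → 1 H
  atom 17: C, bond orders sum to 1 (valence 4) → 3 H
  atom 18: C, bond orders sum to 4 (valence 4) → 0 H
  atom 19: O, bond orders sum to 2 (valence 2) → 0 H
  atom 20: O, bond orders sum to 1 (valence 2) → 1 H
Totals → C:14, H:23, Cl:1, O:5.
In Hill order: C14H23ClO5.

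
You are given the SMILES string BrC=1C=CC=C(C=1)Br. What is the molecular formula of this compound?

C6H4Br2

Walk through each heavy atom and fill implicit hydrogens from standard valence (C 4, N 3, O 2, S 2, halogen 1):
  atom 1: Br (halogen, monovalent) → 0 H
  atom 2: C, bond orders sum to 4 (valence 4) → 0 H
  atom 3: C, bond orders sum to 3 (valence 4) → 1 H
  atom 4: C, bond orders sum to 3 (valence 4) → 1 H
  atom 5: C, bond orders sum to 3 (valence 4) → 1 H
  atom 6: C, bond orders sum to 4 (valence 4) → 0 H
  atom 7: C, bond orders sum to 3 (valence 4) → 1 H
  atom 8: Br (halogen, monovalent) → 0 H
Totals → C:6, H:4, Br:2.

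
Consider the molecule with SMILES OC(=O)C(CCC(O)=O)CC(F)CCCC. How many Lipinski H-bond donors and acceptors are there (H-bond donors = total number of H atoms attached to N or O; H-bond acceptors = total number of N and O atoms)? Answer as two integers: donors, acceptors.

2, 4

Donors: find every N or O and count the H atoms it carries.
  atom 1 (O): bond orders sum to 1 → 1 H
  atom 3 (O): bond orders sum to 2 → 0 H
  atom 8 (O): bond orders sum to 1 → 1 H
  atom 9 (O): bond orders sum to 2 → 0 H
Lipinski HBD = 2.
Acceptors: N atoms = 0, O atoms = 4 → HBA = 4.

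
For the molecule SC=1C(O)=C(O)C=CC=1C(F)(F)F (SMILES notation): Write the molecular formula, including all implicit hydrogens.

Walk through each heavy atom and fill implicit hydrogens from standard valence (C 4, N 3, O 2, S 2, halogen 1):
  atom 1: S, bond orders sum to 1 (valence 2) → 1 H
  atom 2: C, bond orders sum to 4 (valence 4) → 0 H
  atom 3: C, bond orders sum to 4 (valence 4) → 0 H
  atom 4: O, bond orders sum to 1 (valence 2) → 1 H
  atom 5: C, bond orders sum to 4 (valence 4) → 0 H
  atom 6: O, bond orders sum to 1 (valence 2) → 1 H
  atom 7: C, bond orders sum to 3 (valence 4) → 1 H
  atom 8: C, bond orders sum to 3 (valence 4) → 1 H
  atom 9: C, bond orders sum to 4 (valence 4) → 0 H
  atom 10: C, bond orders sum to 4 (valence 4) → 0 H
  atom 11: F (halogen, monovalent) → 0 H
  atom 12: F (halogen, monovalent) → 0 H
  atom 13: F (halogen, monovalent) → 0 H
Totals → C:7, H:5, F:3, O:2, S:1.
In Hill order: C7H5F3O2S.

C7H5F3O2S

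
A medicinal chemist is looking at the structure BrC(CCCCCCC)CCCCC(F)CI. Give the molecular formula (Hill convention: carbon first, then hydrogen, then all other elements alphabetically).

C14H27BrFI

Walk through each heavy atom and fill implicit hydrogens from standard valence (C 4, N 3, O 2, S 2, halogen 1):
  atom 1: Br (halogen, monovalent) → 0 H
  atom 2: C, bond orders sum to 3 (valence 4) → 1 H
  atom 3: C, bond orders sum to 2 (valence 4) → 2 H
  atom 4: C, bond orders sum to 2 (valence 4) → 2 H
  atom 5: C, bond orders sum to 2 (valence 4) → 2 H
  atom 6: C, bond orders sum to 2 (valence 4) → 2 H
  atom 7: C, bond orders sum to 2 (valence 4) → 2 H
  atom 8: C, bond orders sum to 2 (valence 4) → 2 H
  atom 9: C, bond orders sum to 1 (valence 4) → 3 H
  atom 10: C, bond orders sum to 2 (valence 4) → 2 H
  atom 11: C, bond orders sum to 2 (valence 4) → 2 H
  atom 12: C, bond orders sum to 2 (valence 4) → 2 H
  atom 13: C, bond orders sum to 2 (valence 4) → 2 H
  atom 14: C, bond orders sum to 3 (valence 4) → 1 H
  atom 15: F (halogen, monovalent) → 0 H
  atom 16: C, bond orders sum to 2 (valence 4) → 2 H
  atom 17: I (halogen, monovalent) → 0 H
Totals → C:14, H:27, Br:1, F:1, I:1.
In Hill order: C14H27BrFI.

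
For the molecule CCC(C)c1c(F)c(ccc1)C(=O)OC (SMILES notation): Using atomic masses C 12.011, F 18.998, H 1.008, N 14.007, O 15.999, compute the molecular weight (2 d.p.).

210.25 g/mol

First, the molecular formula is C12H15FO2 (counting implicit H from valence).
  C: 12 × 12.011 = 144.132
  F: 1 × 18.998 = 18.998
  H: 15 × 1.008 = 15.120
  O: 2 × 15.999 = 31.998
Sum: 12×12.011 + 1×18.998 + 15×1.008 + 2×15.999 = 210.248 → 210.25 g/mol.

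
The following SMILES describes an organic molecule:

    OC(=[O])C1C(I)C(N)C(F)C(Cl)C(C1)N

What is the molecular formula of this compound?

Walk through each heavy atom and fill implicit hydrogens from standard valence (C 4, N 3, O 2, S 2, halogen 1):
  atom 1: O, bond orders sum to 1 (valence 2) → 1 H
  atom 2: C, bond orders sum to 4 (valence 4) → 0 H
  atom 3: O with explicit H count 0
  atom 4: C, bond orders sum to 3 (valence 4) → 1 H
  atom 5: C, bond orders sum to 3 (valence 4) → 1 H
  atom 6: I (halogen, monovalent) → 0 H
  atom 7: C, bond orders sum to 3 (valence 4) → 1 H
  atom 8: N, bond orders sum to 1 (valence 3) → 2 H
  atom 9: C, bond orders sum to 3 (valence 4) → 1 H
  atom 10: F (halogen, monovalent) → 0 H
  atom 11: C, bond orders sum to 3 (valence 4) → 1 H
  atom 12: Cl (halogen, monovalent) → 0 H
  atom 13: C, bond orders sum to 3 (valence 4) → 1 H
  atom 14: C, bond orders sum to 2 (valence 4) → 2 H
  atom 15: N, bond orders sum to 1 (valence 3) → 2 H
Totals → C:8, H:13, Cl:1, F:1, I:1, N:2, O:2.

C8H13ClFIN2O2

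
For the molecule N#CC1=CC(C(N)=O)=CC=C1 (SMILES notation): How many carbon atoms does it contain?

8

Count every carbon token in the SMILES (each C, including those in ring-closure positions and inside branches).
Carbon count: 8.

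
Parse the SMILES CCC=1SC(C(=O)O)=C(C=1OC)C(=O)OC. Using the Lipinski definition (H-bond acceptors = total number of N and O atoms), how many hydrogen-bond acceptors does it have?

5

N atoms: 0; O atoms: 5.
Lipinski HBA = 0 + 5 = 5.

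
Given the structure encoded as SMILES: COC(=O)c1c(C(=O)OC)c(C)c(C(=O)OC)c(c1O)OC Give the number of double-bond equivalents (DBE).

7

Molecular formula: C14H16O8.
DoU = (2C + 2 + N − H − X) / 2, where X is the halogen count and O/S are ignored.
    = (2·14 + 2 + 0 − 16 − 0) / 2 = 14 / 2 = 7.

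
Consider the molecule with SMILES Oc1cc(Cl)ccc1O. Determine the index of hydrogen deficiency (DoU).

4

Molecular formula: C6H5ClO2.
DoU = (2C + 2 + N − H − X) / 2, where X is the halogen count and O/S are ignored.
    = (2·6 + 2 + 0 − 5 − 1) / 2 = 8 / 2 = 4.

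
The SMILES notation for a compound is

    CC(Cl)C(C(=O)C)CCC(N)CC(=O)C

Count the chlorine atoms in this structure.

1

Scan the SMILES for Cl atoms (remember two-letter symbols like Cl and Br are single atoms).
Chlorine count: 1.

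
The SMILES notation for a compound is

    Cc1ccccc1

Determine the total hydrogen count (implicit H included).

8

Walk through each heavy atom and fill implicit hydrogens from standard valence (C 4, N 3, O 2, S 2, halogen 1); for lowercase aromatic atoms, an aromatic c carries 1 H when it has two neighbours and 0 H with three, and aromatic n carries 0 H:
  atom 1: C, bond orders sum to 1 (valence 4) → 3 H
  atom 2: aromatic c, 3 neighbours → 0 H
  atom 3: aromatic c, 2 neighbours → 1 H
  atom 4: aromatic c, 2 neighbours → 1 H
  atom 5: aromatic c, 2 neighbours → 1 H
  atom 6: aromatic c, 2 neighbours → 1 H
  atom 7: aromatic c, 2 neighbours → 1 H
Total hydrogens: 8.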